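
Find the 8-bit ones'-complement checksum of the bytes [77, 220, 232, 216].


Sum = 745 mod 256 = 233
Complement = 22

22


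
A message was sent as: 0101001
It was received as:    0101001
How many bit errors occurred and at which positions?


XOR: 0000000

0 errors (received matches sent)


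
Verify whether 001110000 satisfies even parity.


Number of 1s: 3

No, parity error (3 ones)


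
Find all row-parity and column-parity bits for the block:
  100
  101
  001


Row parities: 101
Column parities: 000

Row P: 101, Col P: 000, Corner: 0


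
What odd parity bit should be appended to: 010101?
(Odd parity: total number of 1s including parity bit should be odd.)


Number of 1s in data: 3
Parity bit: 0

0


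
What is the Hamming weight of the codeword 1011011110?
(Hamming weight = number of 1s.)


Counting 1s in 1011011110

7


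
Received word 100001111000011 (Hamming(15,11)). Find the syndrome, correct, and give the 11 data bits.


Syndrome = 0: no error detected

Data: 00111000011 (no errors)


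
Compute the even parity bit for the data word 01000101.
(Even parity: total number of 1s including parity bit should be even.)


Number of 1s in data: 3
Parity bit: 1

1


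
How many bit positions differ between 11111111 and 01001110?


XOR: 10110001
Count of 1s: 4

4


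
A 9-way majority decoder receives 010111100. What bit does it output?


Ones: 5 out of 9
Threshold: 5

1 (5/9 voted 1)


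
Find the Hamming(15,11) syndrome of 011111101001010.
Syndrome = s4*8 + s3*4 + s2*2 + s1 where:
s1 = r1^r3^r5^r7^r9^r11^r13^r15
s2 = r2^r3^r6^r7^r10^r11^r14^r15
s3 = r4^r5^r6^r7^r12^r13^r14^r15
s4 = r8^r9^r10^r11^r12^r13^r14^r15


s1=0, s2=1, s3=0, s4=1

Syndrome = 10 (error at position 10)


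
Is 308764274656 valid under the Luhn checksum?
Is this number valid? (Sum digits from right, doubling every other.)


Luhn sum = 59
59 mod 10 = 9

Invalid (Luhn sum mod 10 = 9)


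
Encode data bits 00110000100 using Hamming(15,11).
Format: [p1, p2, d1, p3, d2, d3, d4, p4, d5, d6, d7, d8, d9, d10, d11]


Parity bits: p1=0, p2=0, p3=1, p4=1

000101110000100


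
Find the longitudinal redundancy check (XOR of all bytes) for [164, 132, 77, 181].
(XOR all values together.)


XOR chain: 164 ^ 132 ^ 77 ^ 181 = 216

216


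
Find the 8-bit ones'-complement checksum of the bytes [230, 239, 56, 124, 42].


Sum = 691 mod 256 = 179
Complement = 76

76


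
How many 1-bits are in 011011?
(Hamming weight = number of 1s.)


Counting 1s in 011011

4


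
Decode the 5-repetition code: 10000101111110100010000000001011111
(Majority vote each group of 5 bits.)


Groups: 10000, 10111, 11101, 00010, 00000, 00010, 11111
Majority votes: 0110001

0110001


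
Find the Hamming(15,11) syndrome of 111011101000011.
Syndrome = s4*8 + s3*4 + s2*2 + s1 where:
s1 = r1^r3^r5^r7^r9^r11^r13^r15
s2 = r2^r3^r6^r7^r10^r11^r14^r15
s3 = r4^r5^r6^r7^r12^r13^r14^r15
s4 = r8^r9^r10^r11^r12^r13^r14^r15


s1=0, s2=0, s3=1, s4=1

Syndrome = 12 (error at position 12)


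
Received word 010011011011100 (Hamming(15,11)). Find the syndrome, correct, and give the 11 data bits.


Syndrome = 10: error at position 10

Data: 01101111100 (corrected bit 10)


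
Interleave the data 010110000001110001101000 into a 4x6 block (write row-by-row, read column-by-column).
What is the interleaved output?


Matrix:
  010110
  000001
  110001
  101000
Read columns: 001110100001100010000110

001110100001100010000110


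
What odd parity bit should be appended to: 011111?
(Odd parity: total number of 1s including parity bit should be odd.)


Number of 1s in data: 5
Parity bit: 0

0


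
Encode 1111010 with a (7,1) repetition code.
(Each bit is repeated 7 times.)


Each bit -> 7 copies

1111111111111111111111111111000000011111110000000


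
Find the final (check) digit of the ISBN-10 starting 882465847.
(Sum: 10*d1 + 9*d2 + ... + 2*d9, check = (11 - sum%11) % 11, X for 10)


Weighted sum: 315
315 mod 11 = 7

Check digit: 4


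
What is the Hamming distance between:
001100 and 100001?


XOR: 101101
Count of 1s: 4

4


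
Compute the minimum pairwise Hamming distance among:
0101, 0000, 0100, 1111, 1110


Comparing all pairs, minimum distance: 1
Can detect 0 errors, correct 0 errors

1


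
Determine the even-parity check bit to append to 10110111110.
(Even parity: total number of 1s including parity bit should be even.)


Number of 1s in data: 8
Parity bit: 0

0


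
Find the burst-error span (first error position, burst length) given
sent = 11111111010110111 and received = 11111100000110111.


XOR: 00000011010000000

Burst at position 6, length 4


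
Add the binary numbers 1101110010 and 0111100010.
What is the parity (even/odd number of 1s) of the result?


1101110010 = 882
0111100010 = 482
Sum = 1364 = 10101010100
1s count = 5

odd parity (5 ones in 10101010100)


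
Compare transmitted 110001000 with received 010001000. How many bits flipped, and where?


XOR: 100000000

1 error(s) at position(s): 0


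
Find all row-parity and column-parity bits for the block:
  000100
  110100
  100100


Row parities: 110
Column parities: 010100

Row P: 110, Col P: 010100, Corner: 0


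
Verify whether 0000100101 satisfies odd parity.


Number of 1s: 3

Yes, parity is correct (3 ones)


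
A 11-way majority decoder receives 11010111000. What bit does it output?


Ones: 6 out of 11
Threshold: 6

1 (6/11 voted 1)


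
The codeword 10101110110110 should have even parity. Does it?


Number of 1s: 9

No, parity error (9 ones)


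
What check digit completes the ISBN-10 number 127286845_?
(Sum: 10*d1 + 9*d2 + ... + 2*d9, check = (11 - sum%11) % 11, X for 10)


Weighted sum: 230
230 mod 11 = 10

Check digit: 1


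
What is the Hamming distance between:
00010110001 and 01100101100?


XOR: 01110011101
Count of 1s: 7

7


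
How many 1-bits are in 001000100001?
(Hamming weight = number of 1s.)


Counting 1s in 001000100001

3


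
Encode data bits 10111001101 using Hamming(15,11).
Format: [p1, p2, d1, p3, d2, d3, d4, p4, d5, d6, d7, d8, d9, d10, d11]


Parity bits: p1=1, p2=0, p3=1, p4=0

101101101001101


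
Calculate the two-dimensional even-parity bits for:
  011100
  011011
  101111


Row parities: 101
Column parities: 101000

Row P: 101, Col P: 101000, Corner: 0


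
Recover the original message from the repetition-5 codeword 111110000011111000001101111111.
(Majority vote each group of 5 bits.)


Groups: 11111, 00000, 11111, 00000, 11011, 11111
Majority votes: 101011

101011


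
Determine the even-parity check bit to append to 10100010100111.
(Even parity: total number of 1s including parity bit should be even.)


Number of 1s in data: 7
Parity bit: 1

1


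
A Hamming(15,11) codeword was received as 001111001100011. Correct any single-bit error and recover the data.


Syndrome = 6: error at position 6

Data: 11001100011 (corrected bit 6)


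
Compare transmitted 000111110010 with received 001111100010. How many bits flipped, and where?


XOR: 001000010000

2 error(s) at position(s): 2, 7


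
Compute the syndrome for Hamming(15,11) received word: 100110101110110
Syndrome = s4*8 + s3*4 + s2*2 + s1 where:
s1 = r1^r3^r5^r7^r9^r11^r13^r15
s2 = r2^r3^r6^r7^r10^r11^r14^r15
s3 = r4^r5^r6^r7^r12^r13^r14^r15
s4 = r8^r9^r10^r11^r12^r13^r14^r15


s1=0, s2=0, s3=1, s4=1

Syndrome = 12 (error at position 12)


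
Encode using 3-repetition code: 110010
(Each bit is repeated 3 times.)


Each bit -> 3 copies

111111000000111000


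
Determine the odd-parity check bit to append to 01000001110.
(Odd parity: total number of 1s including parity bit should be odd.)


Number of 1s in data: 4
Parity bit: 1

1


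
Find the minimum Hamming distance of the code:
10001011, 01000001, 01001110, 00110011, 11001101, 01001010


Comparing all pairs, minimum distance: 1
Can detect 0 errors, correct 0 errors

1


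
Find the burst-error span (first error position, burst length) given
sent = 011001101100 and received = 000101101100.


XOR: 011100000000

Burst at position 1, length 3


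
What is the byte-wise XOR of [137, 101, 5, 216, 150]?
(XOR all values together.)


XOR chain: 137 ^ 101 ^ 5 ^ 216 ^ 150 = 167

167


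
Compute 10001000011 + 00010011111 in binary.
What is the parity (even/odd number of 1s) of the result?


10001000011 = 1091
00010011111 = 159
Sum = 1250 = 10011100010
1s count = 5

odd parity (5 ones in 10011100010)


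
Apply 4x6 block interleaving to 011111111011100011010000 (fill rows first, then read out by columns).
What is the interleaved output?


Matrix:
  011111
  111011
  100011
  010000
Read columns: 011011011100100011101110

011011011100100011101110


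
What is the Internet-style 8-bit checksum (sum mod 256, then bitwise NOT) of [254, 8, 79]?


Sum = 341 mod 256 = 85
Complement = 170

170


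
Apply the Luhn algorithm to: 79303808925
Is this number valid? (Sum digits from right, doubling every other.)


Luhn sum = 54
54 mod 10 = 4

Invalid (Luhn sum mod 10 = 4)


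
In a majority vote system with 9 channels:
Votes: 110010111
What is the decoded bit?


Ones: 6 out of 9
Threshold: 5

1 (6/9 voted 1)


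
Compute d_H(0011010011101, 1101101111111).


XOR: 1110111100010
Count of 1s: 8

8


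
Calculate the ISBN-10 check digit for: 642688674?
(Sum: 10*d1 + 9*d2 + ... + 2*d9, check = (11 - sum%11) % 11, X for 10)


Weighted sum: 295
295 mod 11 = 9

Check digit: 2


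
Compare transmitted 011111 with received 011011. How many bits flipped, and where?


XOR: 000100

1 error(s) at position(s): 3


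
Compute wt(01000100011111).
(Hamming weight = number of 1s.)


Counting 1s in 01000100011111

7


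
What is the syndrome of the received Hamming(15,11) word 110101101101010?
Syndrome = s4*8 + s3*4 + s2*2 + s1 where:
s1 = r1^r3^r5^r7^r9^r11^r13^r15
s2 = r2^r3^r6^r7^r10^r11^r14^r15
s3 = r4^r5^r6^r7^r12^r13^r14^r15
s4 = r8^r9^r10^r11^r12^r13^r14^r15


s1=1, s2=1, s3=1, s4=0

Syndrome = 7 (error at position 7)


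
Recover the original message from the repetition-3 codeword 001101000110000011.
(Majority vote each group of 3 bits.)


Groups: 001, 101, 000, 110, 000, 011
Majority votes: 010101

010101


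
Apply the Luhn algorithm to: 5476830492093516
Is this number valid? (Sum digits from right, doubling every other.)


Luhn sum = 69
69 mod 10 = 9

Invalid (Luhn sum mod 10 = 9)


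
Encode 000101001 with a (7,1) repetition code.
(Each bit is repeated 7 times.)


Each bit -> 7 copies

000000000000000000000111111100000001111111000000000000001111111


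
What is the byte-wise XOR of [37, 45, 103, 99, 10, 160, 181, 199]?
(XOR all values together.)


XOR chain: 37 ^ 45 ^ 103 ^ 99 ^ 10 ^ 160 ^ 181 ^ 199 = 212

212


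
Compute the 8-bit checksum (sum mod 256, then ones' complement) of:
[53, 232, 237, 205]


Sum = 727 mod 256 = 215
Complement = 40

40


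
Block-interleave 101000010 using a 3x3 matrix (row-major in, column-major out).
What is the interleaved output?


Matrix:
  101
  000
  010
Read columns: 100001100

100001100


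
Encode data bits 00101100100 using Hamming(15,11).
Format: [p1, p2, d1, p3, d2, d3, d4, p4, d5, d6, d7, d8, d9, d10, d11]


Parity bits: p1=0, p2=0, p3=0, p4=1

000001011100100


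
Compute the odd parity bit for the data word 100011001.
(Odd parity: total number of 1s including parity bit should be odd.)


Number of 1s in data: 4
Parity bit: 1

1


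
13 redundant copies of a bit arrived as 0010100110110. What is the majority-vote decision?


Ones: 6 out of 13
Threshold: 7

0 (6/13 voted 1)


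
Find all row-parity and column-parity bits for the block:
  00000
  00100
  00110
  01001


Row parities: 0100
Column parities: 01011

Row P: 0100, Col P: 01011, Corner: 1


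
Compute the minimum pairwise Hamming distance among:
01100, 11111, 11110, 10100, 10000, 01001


Comparing all pairs, minimum distance: 1
Can detect 0 errors, correct 0 errors

1


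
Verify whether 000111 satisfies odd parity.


Number of 1s: 3

Yes, parity is correct (3 ones)


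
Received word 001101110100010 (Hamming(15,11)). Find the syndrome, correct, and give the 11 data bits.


Syndrome = 10: error at position 10

Data: 10110000010 (corrected bit 10)


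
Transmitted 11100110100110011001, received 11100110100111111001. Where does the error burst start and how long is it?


XOR: 00000000000001100000

Burst at position 13, length 2


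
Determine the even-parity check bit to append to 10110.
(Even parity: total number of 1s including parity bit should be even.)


Number of 1s in data: 3
Parity bit: 1

1


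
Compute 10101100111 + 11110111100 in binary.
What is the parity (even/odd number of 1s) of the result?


10101100111 = 1383
11110111100 = 1980
Sum = 3363 = 110100100011
1s count = 6

even parity (6 ones in 110100100011)


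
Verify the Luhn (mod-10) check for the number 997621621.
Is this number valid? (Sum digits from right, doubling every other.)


Luhn sum = 43
43 mod 10 = 3

Invalid (Luhn sum mod 10 = 3)


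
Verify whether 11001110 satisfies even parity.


Number of 1s: 5

No, parity error (5 ones)


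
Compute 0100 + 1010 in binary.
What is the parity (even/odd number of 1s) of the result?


0100 = 4
1010 = 10
Sum = 14 = 1110
1s count = 3

odd parity (3 ones in 1110)


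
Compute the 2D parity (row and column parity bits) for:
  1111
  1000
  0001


Row parities: 011
Column parities: 0110

Row P: 011, Col P: 0110, Corner: 0


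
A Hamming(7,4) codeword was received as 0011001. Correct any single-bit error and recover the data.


Syndrome = 0: no error detected

Data: 1001 (no errors)


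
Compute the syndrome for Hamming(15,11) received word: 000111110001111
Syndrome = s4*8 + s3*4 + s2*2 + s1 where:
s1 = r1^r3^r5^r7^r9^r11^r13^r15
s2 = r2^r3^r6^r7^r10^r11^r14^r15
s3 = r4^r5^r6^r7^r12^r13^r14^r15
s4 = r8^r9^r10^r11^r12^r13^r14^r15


s1=0, s2=0, s3=0, s4=1

Syndrome = 8 (error at position 8)


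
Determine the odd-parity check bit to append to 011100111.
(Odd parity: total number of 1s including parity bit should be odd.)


Number of 1s in data: 6
Parity bit: 1

1


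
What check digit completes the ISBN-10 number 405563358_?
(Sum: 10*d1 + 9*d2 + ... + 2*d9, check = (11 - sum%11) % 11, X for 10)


Weighted sum: 209
209 mod 11 = 0

Check digit: 0


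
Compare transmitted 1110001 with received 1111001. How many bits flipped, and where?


XOR: 0001000

1 error(s) at position(s): 3


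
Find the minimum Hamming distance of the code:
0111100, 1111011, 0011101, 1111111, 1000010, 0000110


Comparing all pairs, minimum distance: 1
Can detect 0 errors, correct 0 errors

1


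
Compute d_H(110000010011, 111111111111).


XOR: 001111101100
Count of 1s: 7

7


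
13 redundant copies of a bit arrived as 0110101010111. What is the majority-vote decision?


Ones: 8 out of 13
Threshold: 7

1 (8/13 voted 1)


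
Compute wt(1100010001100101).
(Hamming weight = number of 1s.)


Counting 1s in 1100010001100101

7


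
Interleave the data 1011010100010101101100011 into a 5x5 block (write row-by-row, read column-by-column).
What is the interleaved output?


Matrix:
  10110
  10100
  01010
  11011
  00011
Read columns: 1101000110110001011100011

1101000110110001011100011


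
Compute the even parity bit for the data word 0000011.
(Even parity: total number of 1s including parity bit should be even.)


Number of 1s in data: 2
Parity bit: 0

0


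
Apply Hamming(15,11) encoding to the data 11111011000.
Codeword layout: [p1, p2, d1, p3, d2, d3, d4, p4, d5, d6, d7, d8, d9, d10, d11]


Parity bits: p1=1, p2=0, p3=0, p4=1

101011111011000


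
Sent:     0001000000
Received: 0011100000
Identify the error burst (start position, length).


XOR: 0010100000

Burst at position 2, length 3


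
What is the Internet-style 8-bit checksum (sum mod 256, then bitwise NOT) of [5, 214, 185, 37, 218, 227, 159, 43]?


Sum = 1088 mod 256 = 64
Complement = 191

191


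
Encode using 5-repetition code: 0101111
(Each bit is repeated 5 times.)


Each bit -> 5 copies

00000111110000011111111111111111111


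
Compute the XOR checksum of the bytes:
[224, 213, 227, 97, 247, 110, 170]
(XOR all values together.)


XOR chain: 224 ^ 213 ^ 227 ^ 97 ^ 247 ^ 110 ^ 170 = 132

132


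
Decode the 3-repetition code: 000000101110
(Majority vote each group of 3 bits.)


Groups: 000, 000, 101, 110
Majority votes: 0011

0011


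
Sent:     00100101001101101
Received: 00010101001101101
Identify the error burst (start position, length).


XOR: 00110000000000000

Burst at position 2, length 2


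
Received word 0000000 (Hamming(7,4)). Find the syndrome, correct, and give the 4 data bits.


Syndrome = 0: no error detected

Data: 0000 (no errors)


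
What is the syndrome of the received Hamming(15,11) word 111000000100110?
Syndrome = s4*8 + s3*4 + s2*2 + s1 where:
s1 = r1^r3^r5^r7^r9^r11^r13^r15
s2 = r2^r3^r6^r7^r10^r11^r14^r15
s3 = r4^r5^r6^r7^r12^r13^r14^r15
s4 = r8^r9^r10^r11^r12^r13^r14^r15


s1=1, s2=0, s3=0, s4=1

Syndrome = 9 (error at position 9)


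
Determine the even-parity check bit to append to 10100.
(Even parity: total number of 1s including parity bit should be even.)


Number of 1s in data: 2
Parity bit: 0

0


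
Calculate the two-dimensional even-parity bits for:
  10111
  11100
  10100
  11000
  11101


Row parities: 01000
Column parities: 11010

Row P: 01000, Col P: 11010, Corner: 1


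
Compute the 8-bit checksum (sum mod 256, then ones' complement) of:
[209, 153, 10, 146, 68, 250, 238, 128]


Sum = 1202 mod 256 = 178
Complement = 77

77


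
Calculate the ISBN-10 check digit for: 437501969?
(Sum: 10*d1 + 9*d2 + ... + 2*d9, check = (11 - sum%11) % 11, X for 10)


Weighted sum: 235
235 mod 11 = 4

Check digit: 7


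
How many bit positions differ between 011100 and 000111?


XOR: 011011
Count of 1s: 4

4


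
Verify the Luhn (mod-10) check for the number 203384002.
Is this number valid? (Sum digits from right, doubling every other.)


Luhn sum = 29
29 mod 10 = 9

Invalid (Luhn sum mod 10 = 9)


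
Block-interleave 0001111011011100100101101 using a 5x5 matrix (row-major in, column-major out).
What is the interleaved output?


Matrix:
  00011
  11011
  01110
  01001
  01101
Read columns: 0100001111001011110011011

0100001111001011110011011


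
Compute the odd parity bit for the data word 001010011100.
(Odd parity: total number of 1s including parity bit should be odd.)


Number of 1s in data: 5
Parity bit: 0

0


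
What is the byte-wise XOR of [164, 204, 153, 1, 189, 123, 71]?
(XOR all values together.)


XOR chain: 164 ^ 204 ^ 153 ^ 1 ^ 189 ^ 123 ^ 71 = 113

113


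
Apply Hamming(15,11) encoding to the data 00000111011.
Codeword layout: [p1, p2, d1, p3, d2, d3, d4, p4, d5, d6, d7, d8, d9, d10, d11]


Parity bits: p1=0, p2=0, p3=1, p4=1

000100010111011


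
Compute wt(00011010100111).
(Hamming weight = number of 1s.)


Counting 1s in 00011010100111

7


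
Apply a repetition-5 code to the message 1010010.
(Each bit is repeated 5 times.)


Each bit -> 5 copies

11111000001111100000000001111100000


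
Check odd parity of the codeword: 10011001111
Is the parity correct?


Number of 1s: 7

Yes, parity is correct (7 ones)


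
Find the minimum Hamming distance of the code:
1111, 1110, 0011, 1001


Comparing all pairs, minimum distance: 1
Can detect 0 errors, correct 0 errors

1


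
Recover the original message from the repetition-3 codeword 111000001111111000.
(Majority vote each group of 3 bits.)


Groups: 111, 000, 001, 111, 111, 000
Majority votes: 100110

100110


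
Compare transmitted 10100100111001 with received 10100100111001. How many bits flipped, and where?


XOR: 00000000000000

0 errors (received matches sent)


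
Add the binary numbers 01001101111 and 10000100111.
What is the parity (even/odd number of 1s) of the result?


01001101111 = 623
10000100111 = 1063
Sum = 1686 = 11010010110
1s count = 6

even parity (6 ones in 11010010110)


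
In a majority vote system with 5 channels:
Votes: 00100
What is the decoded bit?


Ones: 1 out of 5
Threshold: 3

0 (1/5 voted 1)


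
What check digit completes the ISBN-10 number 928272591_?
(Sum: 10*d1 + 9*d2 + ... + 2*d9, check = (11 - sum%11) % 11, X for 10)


Weighted sum: 287
287 mod 11 = 1

Check digit: X


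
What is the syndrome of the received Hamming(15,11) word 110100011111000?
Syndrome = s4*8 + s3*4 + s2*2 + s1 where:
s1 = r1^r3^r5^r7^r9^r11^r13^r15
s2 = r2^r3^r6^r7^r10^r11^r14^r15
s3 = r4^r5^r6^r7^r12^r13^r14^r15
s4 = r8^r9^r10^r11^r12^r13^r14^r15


s1=1, s2=1, s3=0, s4=1

Syndrome = 11 (error at position 11)


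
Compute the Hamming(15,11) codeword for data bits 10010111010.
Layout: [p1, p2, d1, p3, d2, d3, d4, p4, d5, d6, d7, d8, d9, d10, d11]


Parity bits: p1=1, p2=1, p3=1, p4=0

111100100111010


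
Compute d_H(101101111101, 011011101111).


XOR: 110110010010
Count of 1s: 6

6


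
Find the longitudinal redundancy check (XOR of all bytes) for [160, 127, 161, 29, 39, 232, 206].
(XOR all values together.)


XOR chain: 160 ^ 127 ^ 161 ^ 29 ^ 39 ^ 232 ^ 206 = 98

98


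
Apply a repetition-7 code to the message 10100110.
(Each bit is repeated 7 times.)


Each bit -> 7 copies

11111110000000111111100000000000000111111111111110000000


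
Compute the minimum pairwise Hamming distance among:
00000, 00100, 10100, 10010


Comparing all pairs, minimum distance: 1
Can detect 0 errors, correct 0 errors

1


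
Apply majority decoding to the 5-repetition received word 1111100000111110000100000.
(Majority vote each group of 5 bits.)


Groups: 11111, 00000, 11111, 00001, 00000
Majority votes: 10100

10100


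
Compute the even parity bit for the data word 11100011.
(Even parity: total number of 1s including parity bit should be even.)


Number of 1s in data: 5
Parity bit: 1

1


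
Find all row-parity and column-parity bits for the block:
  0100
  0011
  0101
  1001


Row parities: 1000
Column parities: 1011

Row P: 1000, Col P: 1011, Corner: 1


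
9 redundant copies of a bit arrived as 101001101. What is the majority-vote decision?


Ones: 5 out of 9
Threshold: 5

1 (5/9 voted 1)


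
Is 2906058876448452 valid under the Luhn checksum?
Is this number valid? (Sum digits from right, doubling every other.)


Luhn sum = 76
76 mod 10 = 6

Invalid (Luhn sum mod 10 = 6)


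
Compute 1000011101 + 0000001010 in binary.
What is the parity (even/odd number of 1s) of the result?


1000011101 = 541
0000001010 = 10
Sum = 551 = 1000100111
1s count = 5

odd parity (5 ones in 1000100111)


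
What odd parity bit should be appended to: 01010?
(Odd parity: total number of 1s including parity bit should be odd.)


Number of 1s in data: 2
Parity bit: 1

1


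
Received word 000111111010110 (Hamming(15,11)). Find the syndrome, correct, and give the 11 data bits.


Syndrome = 9: error at position 9

Data: 01110010110 (corrected bit 9)


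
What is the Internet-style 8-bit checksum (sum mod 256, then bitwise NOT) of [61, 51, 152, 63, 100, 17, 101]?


Sum = 545 mod 256 = 33
Complement = 222

222


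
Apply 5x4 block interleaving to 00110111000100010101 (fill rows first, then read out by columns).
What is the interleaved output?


Matrix:
  0011
  0111
  0001
  0001
  0101
Read columns: 00000010011100011111

00000010011100011111


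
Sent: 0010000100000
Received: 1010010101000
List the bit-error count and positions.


XOR: 1000010001000

3 error(s) at position(s): 0, 5, 9


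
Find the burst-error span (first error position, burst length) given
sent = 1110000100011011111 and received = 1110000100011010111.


XOR: 0000000000000001000

Burst at position 15, length 1


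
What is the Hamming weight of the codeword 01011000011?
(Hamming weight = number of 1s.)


Counting 1s in 01011000011

5


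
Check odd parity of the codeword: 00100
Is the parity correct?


Number of 1s: 1

Yes, parity is correct (1 ones)


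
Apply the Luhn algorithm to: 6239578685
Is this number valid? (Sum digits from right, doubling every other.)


Luhn sum = 53
53 mod 10 = 3

Invalid (Luhn sum mod 10 = 3)


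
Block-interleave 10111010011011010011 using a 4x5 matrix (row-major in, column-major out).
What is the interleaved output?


Matrix:
  10111
  01001
  10110
  10011
Read columns: 10110100101010111101

10110100101010111101


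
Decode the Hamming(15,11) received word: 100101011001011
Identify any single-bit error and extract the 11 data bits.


Syndrome = 15: error at position 15

Data: 00101001010 (corrected bit 15)


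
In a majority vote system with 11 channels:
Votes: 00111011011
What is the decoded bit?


Ones: 7 out of 11
Threshold: 6

1 (7/11 voted 1)


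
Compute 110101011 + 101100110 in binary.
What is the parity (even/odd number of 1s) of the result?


110101011 = 427
101100110 = 358
Sum = 785 = 1100010001
1s count = 4

even parity (4 ones in 1100010001)


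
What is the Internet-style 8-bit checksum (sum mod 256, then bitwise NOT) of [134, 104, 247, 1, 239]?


Sum = 725 mod 256 = 213
Complement = 42

42


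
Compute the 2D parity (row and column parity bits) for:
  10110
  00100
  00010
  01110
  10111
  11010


Row parities: 111101
Column parities: 10011

Row P: 111101, Col P: 10011, Corner: 1


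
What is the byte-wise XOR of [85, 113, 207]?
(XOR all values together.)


XOR chain: 85 ^ 113 ^ 207 = 235

235


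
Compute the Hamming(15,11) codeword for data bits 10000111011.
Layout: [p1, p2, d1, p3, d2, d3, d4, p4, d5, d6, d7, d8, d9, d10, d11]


Parity bits: p1=1, p2=1, p3=1, p4=1

111100010111011


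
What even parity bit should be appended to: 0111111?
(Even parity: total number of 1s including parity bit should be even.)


Number of 1s in data: 6
Parity bit: 0

0


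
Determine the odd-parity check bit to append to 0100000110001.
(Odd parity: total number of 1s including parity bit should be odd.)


Number of 1s in data: 4
Parity bit: 1

1


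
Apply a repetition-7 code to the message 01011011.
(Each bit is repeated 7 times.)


Each bit -> 7 copies

00000001111111000000011111111111111000000011111111111111


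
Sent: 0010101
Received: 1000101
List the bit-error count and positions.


XOR: 1010000

2 error(s) at position(s): 0, 2


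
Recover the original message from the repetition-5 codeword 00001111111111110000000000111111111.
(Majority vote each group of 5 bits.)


Groups: 00001, 11111, 11111, 10000, 00000, 01111, 11111
Majority votes: 0110011

0110011


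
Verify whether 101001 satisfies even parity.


Number of 1s: 3

No, parity error (3 ones)


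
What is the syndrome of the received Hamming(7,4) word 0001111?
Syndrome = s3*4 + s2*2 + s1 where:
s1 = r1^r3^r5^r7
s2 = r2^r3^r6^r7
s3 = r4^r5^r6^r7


s1=0, s2=0, s3=0

Syndrome = 0 (no error)


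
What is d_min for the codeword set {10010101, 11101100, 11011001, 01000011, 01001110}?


Comparing all pairs, minimum distance: 3
Can detect 2 errors, correct 1 errors

3


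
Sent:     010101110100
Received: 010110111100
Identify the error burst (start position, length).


XOR: 000011001000

Burst at position 4, length 5


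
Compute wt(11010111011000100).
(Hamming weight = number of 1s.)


Counting 1s in 11010111011000100

9


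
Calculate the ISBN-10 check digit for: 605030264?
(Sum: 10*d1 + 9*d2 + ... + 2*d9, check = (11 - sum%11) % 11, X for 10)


Weighted sum: 152
152 mod 11 = 9

Check digit: 2


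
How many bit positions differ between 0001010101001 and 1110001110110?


XOR: 1111011011111
Count of 1s: 11

11


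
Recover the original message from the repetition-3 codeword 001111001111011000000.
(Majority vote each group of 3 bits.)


Groups: 001, 111, 001, 111, 011, 000, 000
Majority votes: 0101100

0101100


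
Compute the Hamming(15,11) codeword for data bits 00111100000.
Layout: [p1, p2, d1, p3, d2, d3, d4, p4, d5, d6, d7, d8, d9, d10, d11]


Parity bits: p1=0, p2=1, p3=0, p4=0

010001101100000


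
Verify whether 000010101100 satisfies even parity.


Number of 1s: 4

Yes, parity is correct (4 ones)


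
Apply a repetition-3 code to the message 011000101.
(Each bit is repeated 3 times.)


Each bit -> 3 copies

000111111000000000111000111


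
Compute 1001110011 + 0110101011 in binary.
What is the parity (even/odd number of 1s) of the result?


1001110011 = 627
0110101011 = 427
Sum = 1054 = 10000011110
1s count = 5

odd parity (5 ones in 10000011110)


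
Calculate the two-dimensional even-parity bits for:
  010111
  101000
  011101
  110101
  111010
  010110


Row parities: 000001
Column parities: 111011

Row P: 000001, Col P: 111011, Corner: 1


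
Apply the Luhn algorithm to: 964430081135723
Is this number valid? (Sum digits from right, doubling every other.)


Luhn sum = 55
55 mod 10 = 5

Invalid (Luhn sum mod 10 = 5)


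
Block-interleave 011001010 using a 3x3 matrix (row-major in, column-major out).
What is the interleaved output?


Matrix:
  011
  001
  010
Read columns: 000101110

000101110


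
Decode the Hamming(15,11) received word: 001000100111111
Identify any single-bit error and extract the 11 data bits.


Syndrome = 5: error at position 5

Data: 11010111111 (corrected bit 5)


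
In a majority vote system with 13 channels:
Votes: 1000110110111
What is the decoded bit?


Ones: 8 out of 13
Threshold: 7

1 (8/13 voted 1)


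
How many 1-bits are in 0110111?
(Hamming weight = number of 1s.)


Counting 1s in 0110111

5


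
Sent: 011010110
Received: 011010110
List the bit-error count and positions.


XOR: 000000000

0 errors (received matches sent)


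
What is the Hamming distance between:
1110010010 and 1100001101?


XOR: 0010011111
Count of 1s: 6

6


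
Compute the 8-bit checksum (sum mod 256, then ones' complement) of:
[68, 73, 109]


Sum = 250 mod 256 = 250
Complement = 5

5


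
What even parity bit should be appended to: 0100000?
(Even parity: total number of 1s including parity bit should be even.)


Number of 1s in data: 1
Parity bit: 1

1


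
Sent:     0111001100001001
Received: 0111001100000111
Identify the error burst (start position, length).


XOR: 0000000000001110

Burst at position 12, length 3


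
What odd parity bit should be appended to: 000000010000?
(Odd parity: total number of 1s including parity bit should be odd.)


Number of 1s in data: 1
Parity bit: 0

0


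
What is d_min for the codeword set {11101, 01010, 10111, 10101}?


Comparing all pairs, minimum distance: 1
Can detect 0 errors, correct 0 errors

1


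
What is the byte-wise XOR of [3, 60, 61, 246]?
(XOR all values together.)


XOR chain: 3 ^ 60 ^ 61 ^ 246 = 244

244


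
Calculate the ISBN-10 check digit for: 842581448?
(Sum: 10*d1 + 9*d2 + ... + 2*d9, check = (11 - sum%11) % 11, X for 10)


Weighted sum: 264
264 mod 11 = 0

Check digit: 0


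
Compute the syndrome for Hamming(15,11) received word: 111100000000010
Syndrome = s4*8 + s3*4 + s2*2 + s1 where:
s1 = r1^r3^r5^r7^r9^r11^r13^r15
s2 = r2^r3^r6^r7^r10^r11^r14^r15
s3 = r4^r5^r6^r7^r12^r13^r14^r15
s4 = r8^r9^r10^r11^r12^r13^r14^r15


s1=0, s2=1, s3=0, s4=1

Syndrome = 10 (error at position 10)


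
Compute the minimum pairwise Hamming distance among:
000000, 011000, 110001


Comparing all pairs, minimum distance: 2
Can detect 1 errors, correct 0 errors

2


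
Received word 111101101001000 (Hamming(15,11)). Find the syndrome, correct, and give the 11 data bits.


Syndrome = 0: no error detected

Data: 10111001000 (no errors)


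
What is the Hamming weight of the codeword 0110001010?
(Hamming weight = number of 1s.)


Counting 1s in 0110001010

4


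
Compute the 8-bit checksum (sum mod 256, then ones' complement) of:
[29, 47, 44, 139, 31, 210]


Sum = 500 mod 256 = 244
Complement = 11

11


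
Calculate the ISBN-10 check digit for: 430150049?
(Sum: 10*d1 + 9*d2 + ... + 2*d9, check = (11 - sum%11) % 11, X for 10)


Weighted sum: 134
134 mod 11 = 2

Check digit: 9


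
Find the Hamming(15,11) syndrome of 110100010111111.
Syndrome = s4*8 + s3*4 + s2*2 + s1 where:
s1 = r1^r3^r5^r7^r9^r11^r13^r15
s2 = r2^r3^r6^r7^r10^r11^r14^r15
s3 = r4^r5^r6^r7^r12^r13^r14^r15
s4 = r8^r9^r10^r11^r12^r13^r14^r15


s1=0, s2=1, s3=1, s4=1

Syndrome = 14 (error at position 14)


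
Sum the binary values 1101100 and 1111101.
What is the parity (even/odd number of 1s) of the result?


1101100 = 108
1111101 = 125
Sum = 233 = 11101001
1s count = 5

odd parity (5 ones in 11101001)


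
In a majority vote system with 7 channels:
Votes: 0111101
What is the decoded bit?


Ones: 5 out of 7
Threshold: 4

1 (5/7 voted 1)


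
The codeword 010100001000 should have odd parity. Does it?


Number of 1s: 3

Yes, parity is correct (3 ones)


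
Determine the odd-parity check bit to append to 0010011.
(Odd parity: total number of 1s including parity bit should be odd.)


Number of 1s in data: 3
Parity bit: 0

0


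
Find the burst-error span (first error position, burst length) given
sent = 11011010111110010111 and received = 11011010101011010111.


XOR: 00000000010101000000

Burst at position 9, length 5


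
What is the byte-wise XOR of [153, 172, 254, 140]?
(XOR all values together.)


XOR chain: 153 ^ 172 ^ 254 ^ 140 = 71

71


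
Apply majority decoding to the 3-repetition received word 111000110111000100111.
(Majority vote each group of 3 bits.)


Groups: 111, 000, 110, 111, 000, 100, 111
Majority votes: 1011001

1011001


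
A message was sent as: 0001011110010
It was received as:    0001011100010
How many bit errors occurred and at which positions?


XOR: 0000000010000

1 error(s) at position(s): 8


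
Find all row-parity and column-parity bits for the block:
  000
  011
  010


Row parities: 001
Column parities: 001

Row P: 001, Col P: 001, Corner: 1


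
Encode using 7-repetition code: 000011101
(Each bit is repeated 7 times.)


Each bit -> 7 copies

000000000000000000000000000011111111111111111111100000001111111


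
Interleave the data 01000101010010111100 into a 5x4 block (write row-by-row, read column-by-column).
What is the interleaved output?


Matrix:
  0100
  0101
  0100
  1011
  1100
Read columns: 00011111010001001010

00011111010001001010


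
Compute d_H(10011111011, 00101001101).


XOR: 10110110110
Count of 1s: 7

7


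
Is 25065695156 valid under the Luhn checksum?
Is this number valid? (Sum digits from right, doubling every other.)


Luhn sum = 32
32 mod 10 = 2

Invalid (Luhn sum mod 10 = 2)


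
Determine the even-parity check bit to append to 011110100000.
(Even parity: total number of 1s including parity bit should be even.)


Number of 1s in data: 5
Parity bit: 1

1


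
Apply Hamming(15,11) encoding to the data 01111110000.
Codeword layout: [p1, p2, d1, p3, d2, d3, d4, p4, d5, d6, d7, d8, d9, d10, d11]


Parity bits: p1=0, p2=0, p3=1, p4=1

000111111110000


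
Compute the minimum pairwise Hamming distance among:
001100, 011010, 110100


Comparing all pairs, minimum distance: 3
Can detect 2 errors, correct 1 errors

3


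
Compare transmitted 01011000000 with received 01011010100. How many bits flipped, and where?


XOR: 00000010100

2 error(s) at position(s): 6, 8


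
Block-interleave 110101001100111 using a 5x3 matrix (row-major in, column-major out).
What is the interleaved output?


Matrix:
  110
  101
  001
  100
  111
Read columns: 110111000101101

110111000101101


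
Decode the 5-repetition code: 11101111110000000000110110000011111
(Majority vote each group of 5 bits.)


Groups: 11101, 11111, 00000, 00000, 11011, 00000, 11111
Majority votes: 1100101

1100101


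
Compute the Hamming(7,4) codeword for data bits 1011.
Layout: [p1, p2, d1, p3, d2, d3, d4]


Parity bits: p1=0, p2=1, p3=0

0110011


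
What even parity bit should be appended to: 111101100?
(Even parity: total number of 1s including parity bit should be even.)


Number of 1s in data: 6
Parity bit: 0

0


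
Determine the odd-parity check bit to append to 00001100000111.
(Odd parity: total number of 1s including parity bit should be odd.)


Number of 1s in data: 5
Parity bit: 0

0


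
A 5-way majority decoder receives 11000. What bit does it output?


Ones: 2 out of 5
Threshold: 3

0 (2/5 voted 1)


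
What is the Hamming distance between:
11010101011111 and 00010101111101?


XOR: 11000000100010
Count of 1s: 4

4


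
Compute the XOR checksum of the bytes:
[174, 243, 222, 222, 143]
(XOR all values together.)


XOR chain: 174 ^ 243 ^ 222 ^ 222 ^ 143 = 210

210


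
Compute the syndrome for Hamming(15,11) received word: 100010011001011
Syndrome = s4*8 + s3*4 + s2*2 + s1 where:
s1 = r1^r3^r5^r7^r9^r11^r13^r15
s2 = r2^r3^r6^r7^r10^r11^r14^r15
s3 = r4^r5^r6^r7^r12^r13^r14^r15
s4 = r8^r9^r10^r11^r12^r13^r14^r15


s1=0, s2=0, s3=0, s4=1

Syndrome = 8 (error at position 8)


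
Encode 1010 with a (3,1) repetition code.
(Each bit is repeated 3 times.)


Each bit -> 3 copies

111000111000


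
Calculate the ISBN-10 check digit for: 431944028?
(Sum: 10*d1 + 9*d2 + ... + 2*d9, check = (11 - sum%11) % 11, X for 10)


Weighted sum: 204
204 mod 11 = 6

Check digit: 5


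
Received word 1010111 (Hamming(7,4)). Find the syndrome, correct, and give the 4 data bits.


Syndrome = 6: error at position 6

Data: 1101 (corrected bit 6)


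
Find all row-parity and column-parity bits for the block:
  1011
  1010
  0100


Row parities: 101
Column parities: 0101

Row P: 101, Col P: 0101, Corner: 0


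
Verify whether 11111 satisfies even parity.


Number of 1s: 5

No, parity error (5 ones)


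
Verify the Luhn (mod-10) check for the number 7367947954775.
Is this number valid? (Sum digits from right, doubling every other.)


Luhn sum = 87
87 mod 10 = 7

Invalid (Luhn sum mod 10 = 7)


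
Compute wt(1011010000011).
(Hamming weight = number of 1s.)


Counting 1s in 1011010000011

6


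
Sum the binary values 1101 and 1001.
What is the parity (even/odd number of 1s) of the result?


1101 = 13
1001 = 9
Sum = 22 = 10110
1s count = 3

odd parity (3 ones in 10110)


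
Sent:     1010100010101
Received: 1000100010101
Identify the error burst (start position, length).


XOR: 0010000000000

Burst at position 2, length 1


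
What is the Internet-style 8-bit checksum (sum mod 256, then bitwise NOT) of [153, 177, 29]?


Sum = 359 mod 256 = 103
Complement = 152

152


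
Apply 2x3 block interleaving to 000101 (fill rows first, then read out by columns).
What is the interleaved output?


Matrix:
  000
  101
Read columns: 010001

010001


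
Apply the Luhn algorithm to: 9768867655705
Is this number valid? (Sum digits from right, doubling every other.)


Luhn sum = 66
66 mod 10 = 6

Invalid (Luhn sum mod 10 = 6)


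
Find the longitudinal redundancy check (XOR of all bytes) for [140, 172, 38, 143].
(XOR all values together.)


XOR chain: 140 ^ 172 ^ 38 ^ 143 = 137

137


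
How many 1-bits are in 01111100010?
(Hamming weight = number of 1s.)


Counting 1s in 01111100010

6
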